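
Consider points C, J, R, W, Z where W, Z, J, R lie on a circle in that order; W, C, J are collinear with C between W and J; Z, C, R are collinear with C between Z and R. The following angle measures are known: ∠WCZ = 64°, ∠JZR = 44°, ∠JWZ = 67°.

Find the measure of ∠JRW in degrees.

1. ∠JCR = 64°  [vertical angles at C]
2. ∠JWR = 44°  [same arc JR]
3. ∠JRZ = 67°  [same arc ZJ]
4. ∠RJW = 49°  [△JCR]
5. ∠JRW = 87°  [△WJR]

∠JRW = 87°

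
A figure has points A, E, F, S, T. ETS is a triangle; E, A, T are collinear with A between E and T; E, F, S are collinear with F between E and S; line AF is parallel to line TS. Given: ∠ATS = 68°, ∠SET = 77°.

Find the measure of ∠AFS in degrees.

∠AFS = 145°

1. ∠ETS = 68°  [A on ray TE]
2. ∠EST = 35°  [△ETS]
3. ∠AFE = 35°  [AF∥TS, corresponding at F]
4. ∠AFS = 145°  [linear pair at F on ES]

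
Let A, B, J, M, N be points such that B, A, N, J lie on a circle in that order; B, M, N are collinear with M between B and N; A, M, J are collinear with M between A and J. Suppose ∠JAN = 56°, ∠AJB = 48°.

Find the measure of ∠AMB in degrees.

∠AMB = 104°

1. ∠ANB = 48°  [same arc BA]
2. ∠AMN = 76°  [△AMN]
3. ∠AMB = 104°  [linear pair at M on BN]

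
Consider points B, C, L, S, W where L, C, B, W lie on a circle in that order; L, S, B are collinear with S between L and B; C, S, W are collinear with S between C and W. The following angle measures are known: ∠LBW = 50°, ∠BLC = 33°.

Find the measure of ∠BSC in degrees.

1. ∠LCW = 50°  [same arc LW]
2. ∠CSL = 97°  [△LSC]
3. ∠BSC = 83°  [linear pair at S on LB]

∠BSC = 83°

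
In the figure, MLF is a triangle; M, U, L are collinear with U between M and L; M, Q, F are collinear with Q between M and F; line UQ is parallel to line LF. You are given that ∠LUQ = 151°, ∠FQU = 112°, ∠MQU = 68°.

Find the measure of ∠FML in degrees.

∠FML = 83°

1. ∠MUQ = 29°  [linear pair at U on ML]
2. ∠QMU = 83°  [△MUQ]
3. ∠FML = 83°  [U on ML, Q on MF]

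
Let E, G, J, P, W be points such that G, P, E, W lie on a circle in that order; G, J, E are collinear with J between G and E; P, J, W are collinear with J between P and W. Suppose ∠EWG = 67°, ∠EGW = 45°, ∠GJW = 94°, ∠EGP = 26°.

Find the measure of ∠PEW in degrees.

∠PEW = 109°

1. ∠EPW = 45°  [same arc EW]
2. ∠EWP = 26°  [same arc PE]
3. ∠PEW = 109°  [△PEW]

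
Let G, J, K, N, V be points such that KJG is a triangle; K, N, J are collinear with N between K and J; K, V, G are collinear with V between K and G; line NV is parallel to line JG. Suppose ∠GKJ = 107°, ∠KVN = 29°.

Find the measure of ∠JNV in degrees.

∠JNV = 136°

1. ∠NKV = 107°  [N on KJ, V on KG]
2. ∠KNV = 44°  [△KNV]
3. ∠JNV = 136°  [linear pair at N on KJ]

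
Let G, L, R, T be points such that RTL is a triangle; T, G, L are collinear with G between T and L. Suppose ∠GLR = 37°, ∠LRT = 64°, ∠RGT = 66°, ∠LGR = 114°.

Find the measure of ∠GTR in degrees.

1. ∠RLT = 37°  [G on ray LT]
2. ∠LTR = 79°  [△RTL]
3. ∠GTR = 79°  [G on ray TL]

∠GTR = 79°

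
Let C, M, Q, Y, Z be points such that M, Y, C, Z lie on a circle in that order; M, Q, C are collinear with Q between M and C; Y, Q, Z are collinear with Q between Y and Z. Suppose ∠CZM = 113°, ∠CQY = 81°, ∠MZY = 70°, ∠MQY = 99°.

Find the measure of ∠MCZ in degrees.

∠MCZ = 38°

1. ∠MQZ = 81°  [vertical angles at Q]
2. ∠CMZ = 29°  [△MQZ]
3. ∠MCZ = 38°  [△MCZ]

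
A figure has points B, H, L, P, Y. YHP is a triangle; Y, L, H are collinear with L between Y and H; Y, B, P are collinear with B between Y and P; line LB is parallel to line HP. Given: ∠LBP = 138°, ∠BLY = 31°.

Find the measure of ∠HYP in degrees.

∠HYP = 107°

1. ∠LBY = 42°  [linear pair at B on YP]
2. ∠BYL = 107°  [△YLB]
3. ∠HYP = 107°  [L on YH, B on YP]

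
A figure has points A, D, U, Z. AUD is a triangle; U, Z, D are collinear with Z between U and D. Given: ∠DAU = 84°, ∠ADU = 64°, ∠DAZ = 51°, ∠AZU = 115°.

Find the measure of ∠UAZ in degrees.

∠UAZ = 33°

1. ∠AUD = 32°  [△AUD]
2. ∠AUZ = 32°  [Z on ray UD]
3. ∠UAZ = 33°  [△AUZ]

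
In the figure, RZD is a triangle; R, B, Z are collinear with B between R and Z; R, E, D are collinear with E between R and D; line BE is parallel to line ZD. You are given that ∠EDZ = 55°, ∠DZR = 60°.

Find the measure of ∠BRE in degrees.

∠BRE = 65°

1. ∠RDZ = 55°  [E on ray DR]
2. ∠DRZ = 65°  [△RZD]
3. ∠BRE = 65°  [B on RZ, E on RD]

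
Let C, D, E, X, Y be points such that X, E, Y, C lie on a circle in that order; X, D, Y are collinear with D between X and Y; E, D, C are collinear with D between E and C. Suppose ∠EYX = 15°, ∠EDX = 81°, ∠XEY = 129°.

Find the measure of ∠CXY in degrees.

1. ∠EXY = 36°  [△XEY]
2. ∠CDY = 81°  [vertical angles at D]
3. ∠XCY = 51°  [cyclic XEYC, opposite ∠E+∠C]
4. ∠ECY = 36°  [same arc EY]
5. ∠CYX = 63°  [△YDC]
6. ∠CXY = 66°  [△XYC]

∠CXY = 66°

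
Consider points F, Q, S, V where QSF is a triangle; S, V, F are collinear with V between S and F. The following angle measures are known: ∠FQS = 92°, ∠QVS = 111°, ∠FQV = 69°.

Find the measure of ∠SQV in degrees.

∠SQV = 23°

1. ∠FVQ = 69°  [linear pair at V on SF]
2. ∠QFV = 42°  [△QVF]
3. ∠QFS = 42°  [V on ray FS]
4. ∠FSQ = 46°  [△QSF]
5. ∠QSV = 46°  [V on ray SF]
6. ∠SQV = 23°  [△QSV]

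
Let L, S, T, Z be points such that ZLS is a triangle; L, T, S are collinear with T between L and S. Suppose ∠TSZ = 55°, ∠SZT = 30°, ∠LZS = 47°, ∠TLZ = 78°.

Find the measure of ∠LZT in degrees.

∠LZT = 17°

1. ∠STZ = 95°  [△ZTS]
2. ∠LTZ = 85°  [linear pair at T on LS]
3. ∠LZT = 17°  [△ZLT]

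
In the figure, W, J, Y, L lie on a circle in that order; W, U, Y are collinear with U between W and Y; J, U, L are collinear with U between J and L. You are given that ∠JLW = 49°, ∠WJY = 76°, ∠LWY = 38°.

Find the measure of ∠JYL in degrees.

1. ∠JYW = 49°  [same arc WJ]
2. ∠JWY = 55°  [△WJY]
3. ∠LJY = 38°  [same arc YL]
4. ∠JLY = 55°  [same arc JY]
5. ∠JYL = 87°  [△JYL]

∠JYL = 87°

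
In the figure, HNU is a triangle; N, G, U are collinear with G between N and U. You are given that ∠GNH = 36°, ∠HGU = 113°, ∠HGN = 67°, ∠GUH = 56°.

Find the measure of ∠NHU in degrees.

∠NHU = 88°

1. ∠HNU = 36°  [G on ray NU]
2. ∠HUN = 56°  [G on ray UN]
3. ∠NHU = 88°  [△HNU]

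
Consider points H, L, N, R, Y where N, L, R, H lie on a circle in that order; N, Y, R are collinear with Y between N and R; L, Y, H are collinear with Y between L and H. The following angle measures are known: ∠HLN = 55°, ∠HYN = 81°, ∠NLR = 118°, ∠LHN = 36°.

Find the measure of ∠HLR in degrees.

1. ∠LYR = 81°  [vertical angles at Y]
2. ∠LRN = 36°  [same arc NL]
3. ∠HLR = 63°  [△LYR]

∠HLR = 63°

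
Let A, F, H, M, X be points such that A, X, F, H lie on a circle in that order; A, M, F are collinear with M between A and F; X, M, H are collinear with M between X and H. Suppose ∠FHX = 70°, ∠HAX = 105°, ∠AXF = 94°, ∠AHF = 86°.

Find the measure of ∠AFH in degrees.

1. ∠HFX = 75°  [cyclic AXFH, opposite ∠A+∠F]
2. ∠FXH = 35°  [△XFH]
3. ∠FAH = 35°  [same arc FH]
4. ∠AFH = 59°  [△AFH]

∠AFH = 59°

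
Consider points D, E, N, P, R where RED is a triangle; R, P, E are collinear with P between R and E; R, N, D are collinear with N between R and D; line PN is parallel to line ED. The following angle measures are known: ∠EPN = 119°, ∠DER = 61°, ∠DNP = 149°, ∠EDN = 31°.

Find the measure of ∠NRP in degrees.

1. ∠NPR = 61°  [linear pair at P on RE]
2. ∠PNR = 31°  [linear pair at N on RD]
3. ∠NRP = 88°  [△RPN]

∠NRP = 88°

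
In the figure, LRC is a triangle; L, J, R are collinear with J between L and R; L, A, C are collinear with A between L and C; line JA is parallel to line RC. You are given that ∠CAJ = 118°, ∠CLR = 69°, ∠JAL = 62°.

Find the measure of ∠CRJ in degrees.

∠CRJ = 49°

1. ∠ALJ = 69°  [J on LR, A on LC]
2. ∠AJL = 49°  [△LJA]
3. ∠AJR = 131°  [linear pair at J on LR]
4. ∠CRJ = 49°  [JA∥RC, co-interior at R–J]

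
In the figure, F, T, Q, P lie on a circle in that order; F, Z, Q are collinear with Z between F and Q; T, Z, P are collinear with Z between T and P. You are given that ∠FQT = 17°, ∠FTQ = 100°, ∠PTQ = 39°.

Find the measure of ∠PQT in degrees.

1. ∠QFT = 63°  [△FTQ]
2. ∠QPT = 63°  [same arc TQ]
3. ∠PQT = 78°  [△TQP]

∠PQT = 78°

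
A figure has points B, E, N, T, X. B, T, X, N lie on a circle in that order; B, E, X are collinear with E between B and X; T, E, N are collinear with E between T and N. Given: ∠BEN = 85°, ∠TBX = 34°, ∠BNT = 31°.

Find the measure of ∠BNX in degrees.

∠BNX = 65°

1. ∠NEX = 95°  [linear pair at E on BX]
2. ∠NBX = 64°  [△BEN]
3. ∠TNX = 34°  [same arc TX]
4. ∠BXN = 51°  [△XEN]
5. ∠BNX = 65°  [△BXN]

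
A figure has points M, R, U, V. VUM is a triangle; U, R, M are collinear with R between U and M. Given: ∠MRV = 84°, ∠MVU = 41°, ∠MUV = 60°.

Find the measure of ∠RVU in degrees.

1. ∠URV = 96°  [linear pair at R on UM]
2. ∠RUV = 60°  [R on ray UM]
3. ∠RVU = 24°  [△VUR]

∠RVU = 24°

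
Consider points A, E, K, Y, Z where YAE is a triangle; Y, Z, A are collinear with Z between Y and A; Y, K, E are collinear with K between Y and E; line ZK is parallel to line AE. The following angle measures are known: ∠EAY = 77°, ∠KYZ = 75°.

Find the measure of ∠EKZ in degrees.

1. ∠KZY = 77°  [ZK∥AE, corresponding at Z]
2. ∠YKZ = 28°  [△YZK]
3. ∠EKZ = 152°  [linear pair at K on YE]

∠EKZ = 152°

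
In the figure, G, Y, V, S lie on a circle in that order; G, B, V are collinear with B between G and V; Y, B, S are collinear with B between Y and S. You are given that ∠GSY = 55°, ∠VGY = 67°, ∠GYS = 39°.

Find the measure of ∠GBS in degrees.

1. ∠VSY = 67°  [same arc YV]
2. ∠GVS = 39°  [same arc GS]
3. ∠SBV = 74°  [△VBS]
4. ∠GBS = 106°  [linear pair at B on GV]

∠GBS = 106°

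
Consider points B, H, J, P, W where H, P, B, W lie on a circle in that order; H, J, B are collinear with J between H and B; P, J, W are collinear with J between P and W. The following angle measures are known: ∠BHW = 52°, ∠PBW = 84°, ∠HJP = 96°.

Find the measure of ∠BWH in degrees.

∠BWH = 88°

1. ∠BPW = 52°  [same arc BW]
2. ∠BWP = 44°  [△PBW]
3. ∠BJW = 96°  [vertical angles at J]
4. ∠HBW = 40°  [△BJW]
5. ∠BWH = 88°  [△HBW]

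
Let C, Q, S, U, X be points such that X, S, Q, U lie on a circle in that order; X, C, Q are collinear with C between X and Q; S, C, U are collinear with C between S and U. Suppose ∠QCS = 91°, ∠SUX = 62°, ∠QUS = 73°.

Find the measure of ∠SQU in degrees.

∠SQU = 80°

1. ∠SQX = 62°  [same arc XS]
2. ∠QSU = 27°  [△SCQ]
3. ∠SQU = 80°  [△SQU]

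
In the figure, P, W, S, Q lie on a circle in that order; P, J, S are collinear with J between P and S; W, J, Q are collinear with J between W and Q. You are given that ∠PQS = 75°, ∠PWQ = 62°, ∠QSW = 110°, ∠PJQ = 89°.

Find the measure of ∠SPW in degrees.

1. ∠PSQ = 62°  [same arc PQ]
2. ∠QJS = 91°  [linear pair at J on PS]
3. ∠SQW = 27°  [△SJQ]
4. ∠SPW = 27°  [same arc WS]

∠SPW = 27°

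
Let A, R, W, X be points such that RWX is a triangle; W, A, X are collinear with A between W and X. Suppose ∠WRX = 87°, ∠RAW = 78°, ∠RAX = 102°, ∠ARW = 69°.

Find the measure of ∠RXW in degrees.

∠RXW = 60°

1. ∠AWR = 33°  [△RWA]
2. ∠RWX = 33°  [A on ray WX]
3. ∠RXW = 60°  [△RWX]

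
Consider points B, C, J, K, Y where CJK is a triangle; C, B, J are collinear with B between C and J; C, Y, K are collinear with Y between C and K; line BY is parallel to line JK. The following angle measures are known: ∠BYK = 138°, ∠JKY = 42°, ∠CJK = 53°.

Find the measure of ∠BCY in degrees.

1. ∠BYC = 42°  [linear pair at Y on CK]
2. ∠CBY = 53°  [BY∥JK, corresponding at B]
3. ∠BCY = 85°  [△CBY]

∠BCY = 85°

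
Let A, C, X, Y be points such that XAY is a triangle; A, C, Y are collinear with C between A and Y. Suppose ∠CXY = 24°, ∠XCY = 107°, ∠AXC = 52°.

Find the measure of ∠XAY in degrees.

1. ∠ACX = 73°  [linear pair at C on AY]
2. ∠CAX = 55°  [△XAC]
3. ∠XAY = 55°  [C on ray AY]

∠XAY = 55°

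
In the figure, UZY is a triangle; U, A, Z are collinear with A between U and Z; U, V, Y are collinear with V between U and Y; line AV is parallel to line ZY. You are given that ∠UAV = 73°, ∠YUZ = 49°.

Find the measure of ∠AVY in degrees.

1. ∠UZY = 73°  [AV∥ZY, corresponding at A]
2. ∠UYZ = 58°  [△UZY]
3. ∠AVU = 58°  [AV∥ZY, corresponding at V]
4. ∠AVY = 122°  [linear pair at V on UY]

∠AVY = 122°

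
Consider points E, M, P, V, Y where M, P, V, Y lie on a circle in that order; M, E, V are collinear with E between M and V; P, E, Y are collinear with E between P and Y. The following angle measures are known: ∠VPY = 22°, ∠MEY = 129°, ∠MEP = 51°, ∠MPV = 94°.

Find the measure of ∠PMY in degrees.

∠PMY = 79°

1. ∠VMY = 22°  [same arc VY]
2. ∠MYP = 29°  [△MEY]
3. ∠MYV = 86°  [cyclic MPVY, opposite ∠P+∠Y]
4. ∠MVY = 72°  [△MVY]
5. ∠MPY = 72°  [same arc MY]
6. ∠PMY = 79°  [△MPY]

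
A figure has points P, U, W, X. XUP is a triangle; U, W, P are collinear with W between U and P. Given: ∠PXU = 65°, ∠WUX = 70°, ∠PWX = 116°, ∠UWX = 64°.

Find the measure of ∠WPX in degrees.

1. ∠PUX = 70°  [W on ray UP]
2. ∠UPX = 45°  [△XUP]
3. ∠WPX = 45°  [W on ray PU]

∠WPX = 45°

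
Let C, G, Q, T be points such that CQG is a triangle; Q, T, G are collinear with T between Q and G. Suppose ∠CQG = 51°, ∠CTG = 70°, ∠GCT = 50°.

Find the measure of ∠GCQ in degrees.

∠GCQ = 69°

1. ∠CGT = 60°  [△CTG]
2. ∠CGQ = 60°  [T on ray GQ]
3. ∠GCQ = 69°  [△CQG]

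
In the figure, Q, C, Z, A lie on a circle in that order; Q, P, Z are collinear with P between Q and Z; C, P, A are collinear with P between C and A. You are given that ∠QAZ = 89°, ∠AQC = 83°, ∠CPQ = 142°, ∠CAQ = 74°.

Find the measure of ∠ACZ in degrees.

∠ACZ = 68°

1. ∠CPZ = 38°  [linear pair at P on QZ]
2. ∠CZQ = 74°  [same arc QC]
3. ∠ACZ = 68°  [△CPZ]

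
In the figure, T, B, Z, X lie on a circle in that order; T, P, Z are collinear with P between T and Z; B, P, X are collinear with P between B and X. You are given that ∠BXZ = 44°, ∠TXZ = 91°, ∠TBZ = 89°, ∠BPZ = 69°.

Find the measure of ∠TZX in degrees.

1. ∠BTZ = 44°  [same arc BZ]
2. ∠BPT = 111°  [linear pair at P on TZ]
3. ∠TBX = 25°  [△TPB]
4. ∠TZX = 25°  [same arc TX]

∠TZX = 25°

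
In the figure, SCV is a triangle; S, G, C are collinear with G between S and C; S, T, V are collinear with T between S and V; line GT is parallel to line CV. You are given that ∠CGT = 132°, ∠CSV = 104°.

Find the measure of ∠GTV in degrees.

∠GTV = 152°

1. ∠SGT = 48°  [linear pair at G on SC]
2. ∠GST = 104°  [G on SC, T on SV]
3. ∠GTS = 28°  [△SGT]
4. ∠GTV = 152°  [linear pair at T on SV]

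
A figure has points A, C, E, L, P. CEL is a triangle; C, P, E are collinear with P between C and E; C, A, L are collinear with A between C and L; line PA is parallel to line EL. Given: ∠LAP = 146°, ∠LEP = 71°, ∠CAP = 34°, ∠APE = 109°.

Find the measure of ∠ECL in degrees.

∠ECL = 75°

1. ∠CEL = 71°  [P on ray EC]
2. ∠CLE = 34°  [PA∥EL, corresponding at A]
3. ∠ECL = 75°  [△CEL]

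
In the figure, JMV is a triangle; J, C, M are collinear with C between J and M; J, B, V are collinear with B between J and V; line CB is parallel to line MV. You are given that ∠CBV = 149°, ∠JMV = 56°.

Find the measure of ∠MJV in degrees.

∠MJV = 93°

1. ∠CBJ = 31°  [linear pair at B on JV]
2. ∠BCJ = 56°  [CB∥MV, corresponding at C]
3. ∠BJC = 93°  [△JCB]
4. ∠MJV = 93°  [C on JM, B on JV]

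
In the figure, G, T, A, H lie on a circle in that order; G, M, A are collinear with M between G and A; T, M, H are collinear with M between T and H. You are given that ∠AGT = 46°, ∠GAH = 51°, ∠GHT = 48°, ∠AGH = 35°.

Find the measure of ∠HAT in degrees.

∠HAT = 99°

1. ∠AHT = 46°  [same arc TA]
2. ∠ATH = 35°  [same arc AH]
3. ∠HAT = 99°  [△TAH]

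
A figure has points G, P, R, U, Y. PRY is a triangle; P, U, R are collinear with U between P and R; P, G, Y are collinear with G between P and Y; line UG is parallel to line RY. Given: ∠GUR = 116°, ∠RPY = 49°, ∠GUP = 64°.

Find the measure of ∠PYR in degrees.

1. ∠GPU = 49°  [U on PR, G on PY]
2. ∠PGU = 67°  [△PUG]
3. ∠PYR = 67°  [UG∥RY, corresponding at G]

∠PYR = 67°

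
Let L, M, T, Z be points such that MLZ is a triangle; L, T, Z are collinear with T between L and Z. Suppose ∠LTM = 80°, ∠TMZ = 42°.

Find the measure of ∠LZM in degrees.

1. ∠MTZ = 100°  [linear pair at T on LZ]
2. ∠MZT = 38°  [△MTZ]
3. ∠LZM = 38°  [T on ray ZL]

∠LZM = 38°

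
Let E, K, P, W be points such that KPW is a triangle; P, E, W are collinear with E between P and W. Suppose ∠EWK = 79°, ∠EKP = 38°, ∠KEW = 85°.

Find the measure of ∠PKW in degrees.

∠PKW = 54°

1. ∠KWP = 79°  [E on ray WP]
2. ∠KEP = 95°  [linear pair at E on PW]
3. ∠EPK = 47°  [△KPE]
4. ∠KPW = 47°  [E on ray PW]
5. ∠PKW = 54°  [△KPW]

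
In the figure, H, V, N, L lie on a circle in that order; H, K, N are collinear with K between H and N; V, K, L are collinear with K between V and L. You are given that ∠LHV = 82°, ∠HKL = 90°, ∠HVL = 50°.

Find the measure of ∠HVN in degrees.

1. ∠HLV = 48°  [△HVL]
2. ∠LHN = 42°  [△HKL]
3. ∠HNL = 50°  [same arc HL]
4. ∠HLN = 88°  [△HNL]
5. ∠HVN = 92°  [cyclic HVNL, opposite ∠V+∠L]

∠HVN = 92°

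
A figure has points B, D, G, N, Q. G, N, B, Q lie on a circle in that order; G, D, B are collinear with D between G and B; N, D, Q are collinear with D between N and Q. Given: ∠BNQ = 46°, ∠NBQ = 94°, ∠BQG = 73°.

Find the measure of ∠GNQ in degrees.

∠GNQ = 61°

1. ∠BGQ = 46°  [same arc BQ]
2. ∠GBQ = 61°  [△GBQ]
3. ∠GNQ = 61°  [same arc GQ]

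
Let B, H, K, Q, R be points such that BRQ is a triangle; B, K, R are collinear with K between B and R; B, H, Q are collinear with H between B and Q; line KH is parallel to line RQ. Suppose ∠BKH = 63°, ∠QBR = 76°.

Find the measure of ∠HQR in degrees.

∠HQR = 41°

1. ∠BRQ = 63°  [KH∥RQ, corresponding at K]
2. ∠BQR = 41°  [△BRQ]
3. ∠HQR = 41°  [H on ray QB]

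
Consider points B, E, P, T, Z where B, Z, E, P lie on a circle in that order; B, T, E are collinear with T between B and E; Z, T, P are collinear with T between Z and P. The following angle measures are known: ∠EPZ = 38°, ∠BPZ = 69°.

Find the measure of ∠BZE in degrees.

1. ∠EBZ = 38°  [same arc ZE]
2. ∠BEZ = 69°  [same arc BZ]
3. ∠BZE = 73°  [△BZE]

∠BZE = 73°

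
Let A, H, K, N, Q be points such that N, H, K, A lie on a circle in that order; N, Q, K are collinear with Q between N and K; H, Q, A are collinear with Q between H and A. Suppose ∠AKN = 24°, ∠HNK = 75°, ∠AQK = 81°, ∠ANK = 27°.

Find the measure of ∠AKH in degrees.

1. ∠HAK = 75°  [△KQA]
2. ∠AHK = 27°  [same arc KA]
3. ∠AKH = 78°  [△HKA]

∠AKH = 78°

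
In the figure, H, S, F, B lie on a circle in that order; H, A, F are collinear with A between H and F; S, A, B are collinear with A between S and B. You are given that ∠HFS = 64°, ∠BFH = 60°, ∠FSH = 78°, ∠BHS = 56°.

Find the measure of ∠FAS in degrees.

∠FAS = 98°

1. ∠FHS = 38°  [△HSF]
2. ∠BSH = 60°  [same arc HB]
3. ∠HAS = 82°  [△HAS]
4. ∠FAS = 98°  [linear pair at A on HF]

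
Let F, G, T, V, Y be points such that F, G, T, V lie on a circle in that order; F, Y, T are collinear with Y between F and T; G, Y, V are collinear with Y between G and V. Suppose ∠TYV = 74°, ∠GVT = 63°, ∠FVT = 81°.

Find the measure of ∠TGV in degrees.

∠TGV = 56°

1. ∠FTV = 43°  [△TYV]
2. ∠TFV = 56°  [△FTV]
3. ∠TGV = 56°  [same arc TV]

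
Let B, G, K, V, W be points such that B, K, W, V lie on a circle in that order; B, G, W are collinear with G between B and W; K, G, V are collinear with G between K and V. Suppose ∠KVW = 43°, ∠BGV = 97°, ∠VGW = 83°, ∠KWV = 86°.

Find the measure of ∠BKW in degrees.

∠BKW = 105°

1. ∠KBW = 43°  [same arc KW]
2. ∠VKW = 51°  [△KWV]
3. ∠KGW = 97°  [vertical angles at G]
4. ∠BWK = 32°  [△KGW]
5. ∠BKW = 105°  [△BKW]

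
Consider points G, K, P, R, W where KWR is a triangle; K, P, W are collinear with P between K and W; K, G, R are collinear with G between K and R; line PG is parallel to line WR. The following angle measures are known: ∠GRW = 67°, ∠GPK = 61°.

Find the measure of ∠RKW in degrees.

1. ∠KRW = 67°  [G on ray RK]
2. ∠KWR = 61°  [PG∥WR, corresponding at P]
3. ∠RKW = 52°  [△KWR]

∠RKW = 52°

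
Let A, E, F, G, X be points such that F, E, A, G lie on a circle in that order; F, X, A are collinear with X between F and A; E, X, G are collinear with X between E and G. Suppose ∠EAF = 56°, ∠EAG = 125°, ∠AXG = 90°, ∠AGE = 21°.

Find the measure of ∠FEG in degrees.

∠FEG = 69°

1. ∠EGF = 56°  [same arc FE]
2. ∠EFG = 55°  [cyclic FEAG, opposite ∠F+∠A]
3. ∠FEG = 69°  [△FEG]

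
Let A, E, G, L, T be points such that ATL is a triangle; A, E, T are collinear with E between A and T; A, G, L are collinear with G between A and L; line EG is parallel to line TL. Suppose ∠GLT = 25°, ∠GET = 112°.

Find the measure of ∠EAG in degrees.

1. ∠ALT = 25°  [G on ray LA]
2. ∠AEG = 68°  [linear pair at E on AT]
3. ∠AGE = 25°  [EG∥TL, corresponding at G]
4. ∠EAG = 87°  [△AEG]

∠EAG = 87°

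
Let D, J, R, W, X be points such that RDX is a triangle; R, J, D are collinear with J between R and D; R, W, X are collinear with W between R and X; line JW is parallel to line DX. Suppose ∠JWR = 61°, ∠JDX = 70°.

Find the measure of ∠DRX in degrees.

1. ∠DXR = 61°  [JW∥DX, corresponding at W]
2. ∠RDX = 70°  [J on ray DR]
3. ∠DRX = 49°  [△RDX]

∠DRX = 49°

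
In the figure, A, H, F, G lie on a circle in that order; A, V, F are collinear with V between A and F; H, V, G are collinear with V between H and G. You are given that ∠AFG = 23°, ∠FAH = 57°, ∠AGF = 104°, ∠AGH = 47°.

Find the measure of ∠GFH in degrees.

∠GFH = 70°

1. ∠FAG = 53°  [△AFG]
2. ∠FGH = 57°  [same arc HF]
3. ∠FHG = 53°  [same arc FG]
4. ∠GFH = 70°  [△HFG]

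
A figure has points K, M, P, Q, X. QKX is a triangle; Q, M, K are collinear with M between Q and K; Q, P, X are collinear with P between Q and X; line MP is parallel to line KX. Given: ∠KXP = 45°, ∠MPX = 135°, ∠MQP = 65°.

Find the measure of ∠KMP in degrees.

1. ∠MPQ = 45°  [linear pair at P on QX]
2. ∠PMQ = 70°  [△QMP]
3. ∠KMP = 110°  [linear pair at M on QK]

∠KMP = 110°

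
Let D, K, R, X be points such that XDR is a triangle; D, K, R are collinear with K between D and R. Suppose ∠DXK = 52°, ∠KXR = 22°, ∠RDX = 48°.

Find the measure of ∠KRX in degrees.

∠KRX = 58°

1. ∠KDX = 48°  [K on ray DR]
2. ∠DKX = 80°  [△XDK]
3. ∠RKX = 100°  [linear pair at K on DR]
4. ∠KRX = 58°  [△XKR]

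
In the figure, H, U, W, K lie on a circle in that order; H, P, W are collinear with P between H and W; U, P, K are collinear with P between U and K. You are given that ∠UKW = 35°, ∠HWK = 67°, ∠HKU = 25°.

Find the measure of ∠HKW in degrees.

∠HKW = 60°

1. ∠UHW = 35°  [same arc UW]
2. ∠HWU = 25°  [same arc HU]
3. ∠HUW = 120°  [△HUW]
4. ∠HKW = 60°  [cyclic HUWK, opposite ∠U+∠K]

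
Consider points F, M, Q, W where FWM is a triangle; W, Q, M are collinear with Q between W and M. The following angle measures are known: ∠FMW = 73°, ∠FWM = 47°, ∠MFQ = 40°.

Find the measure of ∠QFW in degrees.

1. ∠FMQ = 73°  [Q on ray MW]
2. ∠FWQ = 47°  [Q on ray WM]
3. ∠FQM = 67°  [△FQM]
4. ∠FQW = 113°  [linear pair at Q on WM]
5. ∠QFW = 20°  [△FWQ]

∠QFW = 20°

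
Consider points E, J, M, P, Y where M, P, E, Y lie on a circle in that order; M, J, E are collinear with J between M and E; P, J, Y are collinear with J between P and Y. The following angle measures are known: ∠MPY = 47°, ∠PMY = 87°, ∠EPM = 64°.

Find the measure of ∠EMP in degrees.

1. ∠MYP = 46°  [△MPY]
2. ∠MEP = 46°  [same arc MP]
3. ∠EMP = 70°  [△MPE]

∠EMP = 70°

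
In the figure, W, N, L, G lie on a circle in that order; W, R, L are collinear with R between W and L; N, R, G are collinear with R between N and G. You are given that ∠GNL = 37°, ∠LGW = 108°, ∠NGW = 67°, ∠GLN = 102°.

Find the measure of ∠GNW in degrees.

∠GNW = 35°

1. ∠GWL = 37°  [same arc LG]
2. ∠GLW = 35°  [△WLG]
3. ∠GNW = 35°  [same arc WG]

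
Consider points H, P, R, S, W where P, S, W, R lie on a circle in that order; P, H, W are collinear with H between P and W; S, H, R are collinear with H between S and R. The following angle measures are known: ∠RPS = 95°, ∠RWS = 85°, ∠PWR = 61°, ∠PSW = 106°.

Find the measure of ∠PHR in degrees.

∠PHR = 111°

1. ∠PSR = 61°  [same arc PR]
2. ∠PRW = 74°  [cyclic PSWR, opposite ∠S+∠R]
3. ∠PRS = 24°  [△PSR]
4. ∠RPW = 45°  [△PWR]
5. ∠PHR = 111°  [△PHR]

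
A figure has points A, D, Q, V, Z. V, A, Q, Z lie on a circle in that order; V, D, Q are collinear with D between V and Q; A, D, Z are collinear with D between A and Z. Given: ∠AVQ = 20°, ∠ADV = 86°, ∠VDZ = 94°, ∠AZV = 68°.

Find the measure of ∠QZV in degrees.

∠QZV = 88°

1. ∠AZQ = 20°  [same arc AQ]
2. ∠QDZ = 86°  [vertical angles at D]
3. ∠QVZ = 18°  [△VDZ]
4. ∠VQZ = 74°  [△QDZ]
5. ∠QZV = 88°  [△VQZ]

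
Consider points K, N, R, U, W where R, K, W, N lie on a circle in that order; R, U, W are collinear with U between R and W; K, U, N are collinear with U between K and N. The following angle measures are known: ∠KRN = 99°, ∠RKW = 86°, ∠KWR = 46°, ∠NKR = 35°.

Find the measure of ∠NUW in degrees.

1. ∠KRW = 48°  [△RKW]
2. ∠NWR = 35°  [same arc RN]
3. ∠KNW = 48°  [same arc KW]
4. ∠NUW = 97°  [△WUN]

∠NUW = 97°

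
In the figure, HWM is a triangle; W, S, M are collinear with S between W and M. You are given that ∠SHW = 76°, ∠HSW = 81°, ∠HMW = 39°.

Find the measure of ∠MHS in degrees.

1. ∠HSM = 99°  [linear pair at S on WM]
2. ∠HMS = 39°  [S on ray MW]
3. ∠MHS = 42°  [△HSM]

∠MHS = 42°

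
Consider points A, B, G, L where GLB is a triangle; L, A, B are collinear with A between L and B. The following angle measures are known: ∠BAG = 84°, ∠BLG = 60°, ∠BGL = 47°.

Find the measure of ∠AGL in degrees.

1. ∠GAL = 96°  [linear pair at A on LB]
2. ∠ALG = 60°  [A on ray LB]
3. ∠AGL = 24°  [△GLA]

∠AGL = 24°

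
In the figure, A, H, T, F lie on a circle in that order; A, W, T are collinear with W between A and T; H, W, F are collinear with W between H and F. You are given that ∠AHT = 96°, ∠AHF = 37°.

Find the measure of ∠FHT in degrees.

1. ∠AFT = 84°  [cyclic AHTF, opposite ∠H+∠F]
2. ∠ATF = 37°  [same arc AF]
3. ∠FAT = 59°  [△ATF]
4. ∠FHT = 59°  [same arc TF]

∠FHT = 59°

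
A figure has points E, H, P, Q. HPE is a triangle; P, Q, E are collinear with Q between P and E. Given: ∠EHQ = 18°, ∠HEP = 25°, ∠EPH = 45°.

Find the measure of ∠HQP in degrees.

∠HQP = 43°

1. ∠HEQ = 25°  [Q on ray EP]
2. ∠EQH = 137°  [△HQE]
3. ∠HQP = 43°  [linear pair at Q on PE]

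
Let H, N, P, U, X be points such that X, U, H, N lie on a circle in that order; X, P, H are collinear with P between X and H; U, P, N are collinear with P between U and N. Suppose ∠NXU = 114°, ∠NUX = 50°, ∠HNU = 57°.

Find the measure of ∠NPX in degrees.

1. ∠NHX = 50°  [same arc XN]
2. ∠HPN = 73°  [△HPN]
3. ∠NPX = 107°  [linear pair at P on XH]

∠NPX = 107°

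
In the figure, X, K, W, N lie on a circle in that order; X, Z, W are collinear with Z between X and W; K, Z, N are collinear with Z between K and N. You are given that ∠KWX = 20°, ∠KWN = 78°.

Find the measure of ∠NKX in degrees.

1. ∠KNX = 20°  [same arc XK]
2. ∠KXN = 102°  [cyclic XKWN, opposite ∠X+∠W]
3. ∠NKX = 58°  [△XKN]

∠NKX = 58°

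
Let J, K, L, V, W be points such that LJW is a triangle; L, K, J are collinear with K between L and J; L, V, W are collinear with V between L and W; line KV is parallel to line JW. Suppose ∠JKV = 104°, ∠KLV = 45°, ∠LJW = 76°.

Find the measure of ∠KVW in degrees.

∠KVW = 121°

1. ∠LKV = 76°  [linear pair at K on LJ]
2. ∠KVL = 59°  [△LKV]
3. ∠KVW = 121°  [linear pair at V on LW]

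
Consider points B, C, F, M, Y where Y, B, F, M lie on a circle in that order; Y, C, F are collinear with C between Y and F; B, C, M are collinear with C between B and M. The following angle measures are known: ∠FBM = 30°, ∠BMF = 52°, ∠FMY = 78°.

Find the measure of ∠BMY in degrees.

1. ∠FYM = 30°  [same arc FM]
2. ∠BFM = 98°  [△BFM]
3. ∠MFY = 72°  [△YFM]
4. ∠BYM = 82°  [cyclic YBFM, opposite ∠Y+∠F]
5. ∠MBY = 72°  [same arc YM]
6. ∠BMY = 26°  [△YBM]

∠BMY = 26°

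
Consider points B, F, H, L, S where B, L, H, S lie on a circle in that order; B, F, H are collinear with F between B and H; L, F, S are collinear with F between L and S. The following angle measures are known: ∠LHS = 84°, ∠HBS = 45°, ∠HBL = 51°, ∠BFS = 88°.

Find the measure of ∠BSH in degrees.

∠BSH = 98°

1. ∠HSL = 51°  [same arc LH]
2. ∠HFS = 92°  [linear pair at F on BH]
3. ∠BHS = 37°  [△HFS]
4. ∠BSH = 98°  [△BHS]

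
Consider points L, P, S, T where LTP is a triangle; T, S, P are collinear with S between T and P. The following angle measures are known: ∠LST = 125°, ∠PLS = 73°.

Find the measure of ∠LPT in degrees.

∠LPT = 52°

1. ∠LSP = 55°  [linear pair at S on TP]
2. ∠LPS = 52°  [△LSP]
3. ∠LPT = 52°  [S on ray PT]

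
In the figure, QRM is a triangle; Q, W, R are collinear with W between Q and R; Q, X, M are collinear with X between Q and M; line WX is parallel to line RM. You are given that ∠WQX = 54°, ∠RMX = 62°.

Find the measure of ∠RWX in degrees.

1. ∠MQR = 54°  [W on QR, X on QM]
2. ∠QMR = 62°  [X on ray MQ]
3. ∠MRQ = 64°  [△QRM]
4. ∠QWX = 64°  [WX∥RM, corresponding at W]
5. ∠RWX = 116°  [linear pair at W on QR]

∠RWX = 116°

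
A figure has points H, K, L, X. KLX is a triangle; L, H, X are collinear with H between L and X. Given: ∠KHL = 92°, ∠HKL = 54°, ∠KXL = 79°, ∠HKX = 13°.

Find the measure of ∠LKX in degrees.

1. ∠HLK = 34°  [△KLH]
2. ∠KLX = 34°  [H on ray LX]
3. ∠LKX = 67°  [△KLX]

∠LKX = 67°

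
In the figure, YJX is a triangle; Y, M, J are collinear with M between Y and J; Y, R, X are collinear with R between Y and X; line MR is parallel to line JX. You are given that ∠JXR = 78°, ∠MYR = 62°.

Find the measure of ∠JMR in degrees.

∠JMR = 140°

1. ∠JXY = 78°  [R on ray XY]
2. ∠JYX = 62°  [M on YJ, R on YX]
3. ∠XJY = 40°  [△YJX]
4. ∠RMY = 40°  [MR∥JX, corresponding at M]
5. ∠JMR = 140°  [linear pair at M on YJ]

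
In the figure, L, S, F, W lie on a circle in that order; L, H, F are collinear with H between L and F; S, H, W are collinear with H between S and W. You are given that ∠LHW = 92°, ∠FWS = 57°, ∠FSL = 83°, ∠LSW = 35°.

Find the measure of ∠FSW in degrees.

1. ∠FHS = 92°  [vertical angles at H]
2. ∠FLS = 57°  [same arc SF]
3. ∠LFS = 40°  [△LSF]
4. ∠FSW = 48°  [△SHF]

∠FSW = 48°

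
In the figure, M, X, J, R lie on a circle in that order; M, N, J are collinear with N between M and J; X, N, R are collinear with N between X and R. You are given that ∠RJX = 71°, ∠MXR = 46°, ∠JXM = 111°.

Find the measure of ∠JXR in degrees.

∠JXR = 65°

1. ∠MJR = 46°  [same arc MR]
2. ∠JRM = 69°  [cyclic MXJR, opposite ∠X+∠R]
3. ∠JMR = 65°  [△MJR]
4. ∠JXR = 65°  [same arc JR]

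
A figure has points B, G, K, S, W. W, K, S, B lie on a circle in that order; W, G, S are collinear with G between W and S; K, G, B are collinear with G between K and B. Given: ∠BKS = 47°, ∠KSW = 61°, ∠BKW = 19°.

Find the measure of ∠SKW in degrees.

1. ∠BWS = 47°  [same arc SB]
2. ∠BSW = 19°  [same arc WB]
3. ∠SBW = 114°  [△WSB]
4. ∠SKW = 66°  [cyclic WKSB, opposite ∠K+∠B]

∠SKW = 66°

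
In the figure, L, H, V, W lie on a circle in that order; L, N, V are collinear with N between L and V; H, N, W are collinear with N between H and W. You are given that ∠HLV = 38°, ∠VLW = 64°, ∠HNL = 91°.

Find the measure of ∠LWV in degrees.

1. ∠HWV = 38°  [same arc HV]
2. ∠VNW = 91°  [vertical angles at N]
3. ∠LVW = 51°  [△VNW]
4. ∠LWV = 65°  [△LVW]

∠LWV = 65°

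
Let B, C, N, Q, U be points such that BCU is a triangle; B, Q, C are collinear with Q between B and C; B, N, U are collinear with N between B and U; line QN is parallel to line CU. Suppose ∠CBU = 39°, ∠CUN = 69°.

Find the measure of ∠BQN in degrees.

1. ∠BUC = 69°  [N on ray UB]
2. ∠BCU = 72°  [△BCU]
3. ∠BQN = 72°  [QN∥CU, corresponding at Q]

∠BQN = 72°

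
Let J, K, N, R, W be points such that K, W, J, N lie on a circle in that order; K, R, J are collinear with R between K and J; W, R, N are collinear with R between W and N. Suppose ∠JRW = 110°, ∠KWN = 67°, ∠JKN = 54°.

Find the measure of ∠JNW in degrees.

1. ∠KRN = 110°  [vertical angles at R]
2. ∠KJN = 67°  [same arc KN]
3. ∠JRN = 70°  [linear pair at R on KJ]
4. ∠JNW = 43°  [△JRN]

∠JNW = 43°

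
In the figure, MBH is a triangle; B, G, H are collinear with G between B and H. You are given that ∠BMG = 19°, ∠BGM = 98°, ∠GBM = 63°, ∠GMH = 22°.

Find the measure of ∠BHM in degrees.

∠BHM = 76°

1. ∠HGM = 82°  [linear pair at G on BH]
2. ∠GHM = 76°  [△MGH]
3. ∠BHM = 76°  [G on ray HB]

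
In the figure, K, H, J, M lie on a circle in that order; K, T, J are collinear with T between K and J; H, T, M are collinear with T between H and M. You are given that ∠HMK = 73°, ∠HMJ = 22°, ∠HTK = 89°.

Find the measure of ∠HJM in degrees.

1. ∠HJK = 73°  [same arc KH]
2. ∠HTJ = 91°  [linear pair at T on KJ]
3. ∠JHM = 16°  [△HTJ]
4. ∠HJM = 142°  [△HJM]

∠HJM = 142°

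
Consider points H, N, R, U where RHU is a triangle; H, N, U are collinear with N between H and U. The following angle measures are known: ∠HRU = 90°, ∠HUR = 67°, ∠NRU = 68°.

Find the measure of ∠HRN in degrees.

1. ∠RHU = 23°  [△RHU]
2. ∠NUR = 67°  [N on ray UH]
3. ∠RNU = 45°  [△RNU]
4. ∠NHR = 23°  [N on ray HU]
5. ∠HNR = 135°  [linear pair at N on HU]
6. ∠HRN = 22°  [△RHN]

∠HRN = 22°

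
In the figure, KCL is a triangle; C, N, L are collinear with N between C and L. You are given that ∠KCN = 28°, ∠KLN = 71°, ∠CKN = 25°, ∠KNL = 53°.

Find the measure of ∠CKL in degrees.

∠CKL = 81°

1. ∠KCL = 28°  [N on ray CL]
2. ∠CLK = 71°  [N on ray LC]
3. ∠CKL = 81°  [△KCL]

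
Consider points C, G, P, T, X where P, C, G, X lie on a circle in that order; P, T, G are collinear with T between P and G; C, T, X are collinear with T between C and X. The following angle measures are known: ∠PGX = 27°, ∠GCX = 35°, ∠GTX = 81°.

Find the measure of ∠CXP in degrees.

∠CXP = 46°

1. ∠GPX = 35°  [same arc GX]
2. ∠PTX = 99°  [linear pair at T on PG]
3. ∠CXP = 46°  [△PTX]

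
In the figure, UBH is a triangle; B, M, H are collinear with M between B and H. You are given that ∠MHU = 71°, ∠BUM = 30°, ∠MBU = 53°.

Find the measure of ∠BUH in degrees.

1. ∠BHU = 71°  [M on ray HB]
2. ∠HBU = 53°  [M on ray BH]
3. ∠BUH = 56°  [△UBH]

∠BUH = 56°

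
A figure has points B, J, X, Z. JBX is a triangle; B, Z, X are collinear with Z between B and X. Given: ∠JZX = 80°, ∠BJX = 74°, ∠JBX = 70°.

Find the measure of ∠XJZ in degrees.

∠XJZ = 64°

1. ∠BXJ = 36°  [△JBX]
2. ∠JXZ = 36°  [Z on ray XB]
3. ∠XJZ = 64°  [△JZX]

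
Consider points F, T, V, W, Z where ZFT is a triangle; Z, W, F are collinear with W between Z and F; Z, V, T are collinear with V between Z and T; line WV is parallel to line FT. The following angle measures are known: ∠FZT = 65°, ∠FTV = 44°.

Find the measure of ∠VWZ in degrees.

∠VWZ = 71°

1. ∠FTZ = 44°  [V on ray TZ]
2. ∠TFZ = 71°  [△ZFT]
3. ∠VWZ = 71°  [WV∥FT, corresponding at W]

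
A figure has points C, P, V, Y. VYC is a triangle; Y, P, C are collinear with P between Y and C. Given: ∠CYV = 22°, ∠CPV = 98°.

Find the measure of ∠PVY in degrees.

∠PVY = 76°

1. ∠PYV = 22°  [P on ray YC]
2. ∠VPY = 82°  [linear pair at P on YC]
3. ∠PVY = 76°  [△VYP]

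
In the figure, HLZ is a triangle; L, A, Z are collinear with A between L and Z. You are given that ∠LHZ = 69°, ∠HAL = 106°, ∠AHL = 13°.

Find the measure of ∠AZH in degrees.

∠AZH = 50°

1. ∠ALH = 61°  [△HLA]
2. ∠HLZ = 61°  [A on ray LZ]
3. ∠HZL = 50°  [△HLZ]
4. ∠AZH = 50°  [A on ray ZL]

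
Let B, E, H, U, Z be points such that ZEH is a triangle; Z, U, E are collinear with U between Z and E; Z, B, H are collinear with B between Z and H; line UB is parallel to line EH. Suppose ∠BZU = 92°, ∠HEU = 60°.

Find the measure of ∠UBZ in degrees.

∠UBZ = 28°

1. ∠EZH = 92°  [U on ZE, B on ZH]
2. ∠HEZ = 60°  [U on ray EZ]
3. ∠EHZ = 28°  [△ZEH]
4. ∠UBZ = 28°  [UB∥EH, corresponding at B]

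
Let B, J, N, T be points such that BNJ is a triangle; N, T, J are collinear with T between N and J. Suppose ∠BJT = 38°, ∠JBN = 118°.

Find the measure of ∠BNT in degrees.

∠BNT = 24°

1. ∠BJN = 38°  [T on ray JN]
2. ∠BNJ = 24°  [△BNJ]
3. ∠BNT = 24°  [T on ray NJ]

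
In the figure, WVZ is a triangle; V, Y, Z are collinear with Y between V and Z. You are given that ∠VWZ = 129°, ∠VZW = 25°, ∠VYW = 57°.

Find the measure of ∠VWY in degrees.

1. ∠WVZ = 26°  [△WVZ]
2. ∠WVY = 26°  [Y on ray VZ]
3. ∠VWY = 97°  [△WVY]

∠VWY = 97°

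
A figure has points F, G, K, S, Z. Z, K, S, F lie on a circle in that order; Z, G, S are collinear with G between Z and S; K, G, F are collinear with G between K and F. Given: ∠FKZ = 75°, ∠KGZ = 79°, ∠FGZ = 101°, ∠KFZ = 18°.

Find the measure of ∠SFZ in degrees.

1. ∠FSZ = 75°  [same arc ZF]
2. ∠FZS = 61°  [△ZGF]
3. ∠SFZ = 44°  [△ZSF]

∠SFZ = 44°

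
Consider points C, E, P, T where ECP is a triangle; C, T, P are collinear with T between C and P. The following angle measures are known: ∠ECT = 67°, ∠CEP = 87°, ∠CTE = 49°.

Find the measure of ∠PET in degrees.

∠PET = 23°

1. ∠ECP = 67°  [T on ray CP]
2. ∠CPE = 26°  [△ECP]
3. ∠ETP = 131°  [linear pair at T on CP]
4. ∠EPT = 26°  [T on ray PC]
5. ∠PET = 23°  [△ETP]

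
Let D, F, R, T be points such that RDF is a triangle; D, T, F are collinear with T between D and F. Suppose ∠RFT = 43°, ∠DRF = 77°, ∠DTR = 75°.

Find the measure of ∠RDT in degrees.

1. ∠DFR = 43°  [T on ray FD]
2. ∠FDR = 60°  [△RDF]
3. ∠RDT = 60°  [T on ray DF]

∠RDT = 60°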